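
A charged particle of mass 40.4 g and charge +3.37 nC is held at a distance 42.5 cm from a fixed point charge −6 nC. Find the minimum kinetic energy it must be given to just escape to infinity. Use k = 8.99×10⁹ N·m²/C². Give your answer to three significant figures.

To just escape, total mechanical energy must reach zero at infinity: ½mv²_min + U = 0, so ½mv²_min = −U = |kQq|/r.
|U| = |kQq|/r = (8.99×10⁹ N·m²/C²)(6.00×10⁻⁹)(3.37×10⁻⁹)/(0.425) = 4.28×10⁻⁷ J.

4.28×10⁻⁷ J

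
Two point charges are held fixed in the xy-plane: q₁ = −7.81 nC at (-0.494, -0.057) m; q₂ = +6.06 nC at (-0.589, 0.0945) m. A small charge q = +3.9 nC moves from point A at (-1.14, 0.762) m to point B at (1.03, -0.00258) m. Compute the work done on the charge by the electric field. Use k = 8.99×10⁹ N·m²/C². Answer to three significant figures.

3.15×10⁻⁸ J

The work done by the electric force is W_field = −ΔU = −q(V_B − V_A) = q(V_A − V_B).
At A: distances to the source charges are 1.04 m, 0.866 m; V_A = Σ kqᵢ/rᵢ = -4.37 V.
At B: distances to the source charges are 1.52 m, 1.62 m; V_B = Σ kqᵢ/rᵢ = -12.5 V.
ΔV = V_B − V_A = -8.08 V.
W_field = −qΔV = −(3.90×10⁻⁹ C)(-8.08 V) = 3.15×10⁻⁸ J.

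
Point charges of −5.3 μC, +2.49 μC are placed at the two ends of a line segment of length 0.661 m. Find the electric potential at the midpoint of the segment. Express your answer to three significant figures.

The total potential is the scalar sum of each charge's contribution, V = Σ kqᵢ/rᵢ.
Each charge is 0.331 m from the midpoint.
V = k[(-5.30×10⁻⁶)/(0.331) + (2.49×10⁻⁶)/(0.331)] = -7.64×10⁴ V.

-7.64×10⁴ V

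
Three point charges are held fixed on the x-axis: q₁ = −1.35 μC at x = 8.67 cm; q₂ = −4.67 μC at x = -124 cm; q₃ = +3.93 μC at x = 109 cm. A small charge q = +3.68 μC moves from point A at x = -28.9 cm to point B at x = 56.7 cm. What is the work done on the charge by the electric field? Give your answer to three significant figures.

-0.257 J

The work done by the electric force is W_field = −ΔU = −q(V_B − V_A) = q(V_A − V_B).
At A: distances to the source charges are 0.376 m, 0.951 m, 1.38 m; V_A = Σ kqᵢ/rᵢ = -5.08×10⁴ V.
At B: distances to the source charges are 0.480 m, 1.81 m, 0.523 m; V_B = Σ kqᵢ/rᵢ = 1.91×10⁴ V.
ΔV = V_B − V_A = 6.99×10⁴ V.
W_field = −qΔV = −(3.68×10⁻⁶ C)(6.99×10⁴ V) = -0.257 J.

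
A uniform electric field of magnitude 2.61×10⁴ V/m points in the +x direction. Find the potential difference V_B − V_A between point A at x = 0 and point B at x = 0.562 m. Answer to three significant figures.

In a uniform field, potential decreases in the direction of E: V_B − V_A = −E·Δx.
V_B − V_A = −(2.61×10⁴ V/m)(0.562 m) = -1.47×10⁴ V.

-1.47×10⁴ V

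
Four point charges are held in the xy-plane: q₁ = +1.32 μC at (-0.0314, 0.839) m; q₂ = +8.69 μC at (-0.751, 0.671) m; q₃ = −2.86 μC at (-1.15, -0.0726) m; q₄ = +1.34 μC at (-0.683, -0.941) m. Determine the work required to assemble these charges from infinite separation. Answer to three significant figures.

-0.110 J

The assembly work is the sum of pairwise potential energies, U = Σ_{i<j} kqᵢqⱼ/rᵢⱼ.
Pair separations: r₁₂ = 0.739 m, r₁₃ = 1.44 m, r₁₄ = 1.90 m, r₂₃ = 0.844 m, r₂₄ = 1.61 m, r₃₄ = 0.986 m.
Summing all 6 pair terms gives U = -0.110 J.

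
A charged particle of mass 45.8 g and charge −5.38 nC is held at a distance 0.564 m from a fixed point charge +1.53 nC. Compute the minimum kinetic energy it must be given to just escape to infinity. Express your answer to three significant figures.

1.31×10⁻⁷ J

To just escape, total mechanical energy must reach zero at infinity: ½mv²_min + U = 0, so ½mv²_min = −U = |kQq|/r.
|U| = |kQq|/r = (8.99×10⁹ N·m²/C²)(1.53×10⁻⁹)(5.38×10⁻⁹)/(0.564) = 1.31×10⁻⁷ J.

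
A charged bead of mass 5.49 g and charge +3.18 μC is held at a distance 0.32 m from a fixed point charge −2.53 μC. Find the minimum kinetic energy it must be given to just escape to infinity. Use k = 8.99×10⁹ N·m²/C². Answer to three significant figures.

To just escape, total mechanical energy must reach zero at infinity: ½mv²_min + U = 0, so ½mv²_min = −U = |kQq|/r.
|U| = |kQq|/r = (8.99×10⁹ N·m²/C²)(2.53×10⁻⁶)(3.18×10⁻⁶)/(0.320) = 0.226 J.

0.226 J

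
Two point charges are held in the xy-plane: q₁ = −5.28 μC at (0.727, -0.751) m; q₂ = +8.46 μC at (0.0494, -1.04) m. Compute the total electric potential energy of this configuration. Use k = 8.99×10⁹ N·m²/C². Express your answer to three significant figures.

-0.545 J

The work to assemble the configuration equals its total potential energy, U = Σ kqᵢqⱼ/rᵢⱼ over all pairs.
Pair separations: r₁₂ = 0.737 m.
U = (-0.545) = -0.545 J.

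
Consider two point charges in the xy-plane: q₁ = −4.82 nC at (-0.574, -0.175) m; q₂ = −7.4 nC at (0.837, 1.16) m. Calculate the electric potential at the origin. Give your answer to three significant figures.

-119 V

The total potential is the scalar sum of each charge's contribution, V = Σ kqᵢ/rᵢ.
Distances from the field point to each charge: r₁ = 0.600 m, r₂ = 1.43 m.
V = k[(-4.82×10⁻⁹)/(0.600) + (-7.40×10⁻⁹)/(1.43)] = -119 V.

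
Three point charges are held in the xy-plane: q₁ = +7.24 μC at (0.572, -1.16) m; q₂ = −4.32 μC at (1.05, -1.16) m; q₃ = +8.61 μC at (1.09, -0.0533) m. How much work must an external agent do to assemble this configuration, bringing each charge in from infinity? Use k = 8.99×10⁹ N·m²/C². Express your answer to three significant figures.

-0.432 J

The work to assemble the configuration equals its total potential energy, U = Σ kqᵢqⱼ/rᵢⱼ over all pairs.
Pair separations: r₁₂ = 0.478 m, r₁₃ = 1.22 m, r₂₃ = 1.11 m.
U = (-0.588) + (0.459) + (-0.302) = -0.432 J.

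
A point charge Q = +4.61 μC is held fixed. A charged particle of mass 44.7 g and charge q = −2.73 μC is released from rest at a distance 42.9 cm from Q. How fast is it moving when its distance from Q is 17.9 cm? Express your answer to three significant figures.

4.06 m/s

Only the electrostatic force acts, so mechanical energy is conserved: ½mv² = U₁ − U₂ = kQq(1/r₁ − 1/r₂).
U₁ − U₂ = (8.99×10⁹ N·m²/C²)(4.61×10⁻⁶ C)(-2.73×10⁻⁶ C)(1/0.429 − 1/0.179) = 0.368 J.
v = √(2·0.368/0.0447) = 4.06 m/s.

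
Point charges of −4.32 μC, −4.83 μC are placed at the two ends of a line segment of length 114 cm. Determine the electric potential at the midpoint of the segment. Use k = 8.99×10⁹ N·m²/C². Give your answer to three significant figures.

The total potential is the scalar sum of each charge's contribution, V = Σ kqᵢ/rᵢ.
Each charge is 0.570 m from the midpoint.
V = k[(-4.32×10⁻⁶)/(0.570) + (-4.83×10⁻⁶)/(0.570)] = -1.44×10⁵ V.

-1.44×10⁵ V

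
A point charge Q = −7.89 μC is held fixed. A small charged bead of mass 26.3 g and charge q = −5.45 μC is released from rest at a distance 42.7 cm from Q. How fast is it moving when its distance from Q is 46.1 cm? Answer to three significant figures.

Only the electrostatic force acts, so mechanical energy is conserved: ½mv² = U₁ − U₂ = kQq(1/r₁ − 1/r₂).
U₁ − U₂ = (8.99×10⁹ N·m²/C²)(-7.89×10⁻⁶ C)(-5.45×10⁻⁶ C)(1/0.427 − 1/0.461) = 0.0668 J.
v = √(2·0.0668/0.0263) = 2.25 m/s.

2.25 m/s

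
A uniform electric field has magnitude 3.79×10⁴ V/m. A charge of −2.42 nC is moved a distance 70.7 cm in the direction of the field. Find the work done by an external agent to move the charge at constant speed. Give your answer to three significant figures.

6.48×10⁻⁵ J

The potential change for a displacement 70.7 cm in the direction of the field is ΔV = −Ed = -2.68×10⁴ V.
W_ext = qΔV = 6.48×10⁻⁵ J.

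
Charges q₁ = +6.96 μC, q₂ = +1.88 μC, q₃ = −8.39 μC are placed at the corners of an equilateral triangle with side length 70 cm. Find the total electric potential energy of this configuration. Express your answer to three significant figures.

-0.784 J

The work to assemble the configuration equals its total potential energy, U = Σ kqᵢqⱼ/rᵢⱼ over all pairs.
All three pair separations equal the side length, 0.700 m.
U = (0.168) + (-0.750) + (-0.203) = -0.784 J.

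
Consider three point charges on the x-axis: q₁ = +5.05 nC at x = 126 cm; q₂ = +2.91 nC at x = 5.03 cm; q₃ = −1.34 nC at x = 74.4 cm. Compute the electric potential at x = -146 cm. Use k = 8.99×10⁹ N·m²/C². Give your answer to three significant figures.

The total potential is the scalar sum of each charge's contribution, V = Σ kqᵢ/rᵢ.
Distances from the field point to each charge: r₁ = 2.72 m, r₂ = 1.51 m, r₃ = 2.20 m.
V = k[(5.05×10⁻⁹)/(2.72) + (2.91×10⁻⁹)/(1.51) + (-1.34×10⁻⁹)/(2.20)] = 28.5 V.

28.5 V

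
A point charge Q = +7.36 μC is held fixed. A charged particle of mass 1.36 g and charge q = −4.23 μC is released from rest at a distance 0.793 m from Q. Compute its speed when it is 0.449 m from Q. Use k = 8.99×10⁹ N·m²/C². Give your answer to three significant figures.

Only the electrostatic force acts, so mechanical energy is conserved: ½mv² = U₁ − U₂ = kQq(1/r₁ − 1/r₂).
U₁ − U₂ = (8.99×10⁹ N·m²/C²)(7.36×10⁻⁶ C)(-4.23×10⁻⁶ C)(1/0.793 − 1/0.449) = 0.270 J.
v = √(2·0.270/1.36×10⁻³) = 19.9 m/s.

19.9 m/s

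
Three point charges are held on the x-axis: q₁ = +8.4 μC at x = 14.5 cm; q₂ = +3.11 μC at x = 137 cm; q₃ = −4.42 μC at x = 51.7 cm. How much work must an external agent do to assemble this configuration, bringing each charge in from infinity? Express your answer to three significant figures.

-0.850 J

The work to assemble the configuration equals its total potential energy, U = Σ kqᵢqⱼ/rᵢⱼ over all pairs.
Pair separations: r₁₂ = 1.23 m, r₁₃ = 0.372 m, r₂₃ = 0.853 m.
U = (0.192) + (-0.897) + (-0.145) = -0.850 J.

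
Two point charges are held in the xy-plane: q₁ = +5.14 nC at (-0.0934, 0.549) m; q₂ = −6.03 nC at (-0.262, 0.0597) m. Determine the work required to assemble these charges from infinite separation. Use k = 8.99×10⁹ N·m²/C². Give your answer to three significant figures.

-5.38×10⁻⁷ J

The assembly work is the sum of pairwise potential energies, U = Σ_{i<j} kqᵢqⱼ/rᵢⱼ.
Pair separations: r₁₂ = 0.518 m.
U = (-5.38×10⁻⁷) = -5.38×10⁻⁷ J.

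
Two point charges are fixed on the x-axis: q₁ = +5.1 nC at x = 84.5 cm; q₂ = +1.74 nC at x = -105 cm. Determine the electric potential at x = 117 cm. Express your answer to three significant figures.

Electric potential is a scalar, so the contributions from each charge add algebraically: V = Σ kqᵢ/rᵢ.
Distances from the field point to each charge: r₁ = 0.325 m, r₂ = 2.22 m.
V = k[(5.10×10⁻⁹)/(0.325) + (1.74×10⁻⁹)/(2.22)] = 148 V.

148 V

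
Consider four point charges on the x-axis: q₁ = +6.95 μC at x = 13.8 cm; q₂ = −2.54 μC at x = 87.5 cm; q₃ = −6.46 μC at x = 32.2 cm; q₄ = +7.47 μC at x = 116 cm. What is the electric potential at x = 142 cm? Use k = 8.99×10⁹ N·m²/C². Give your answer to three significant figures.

Electric potential is a scalar, so the contributions from each charge add algebraically: V = Σ kqᵢ/rᵢ.
Distances from the field point to each charge: r₁ = 1.28 m, r₂ = 0.545 m, r₃ = 1.10 m, r₄ = 0.260 m.
V = k[(6.95×10⁻⁶)/(1.28) + (-2.54×10⁻⁶)/(0.545) + (-6.46×10⁻⁶)/(1.10) + (7.47×10⁻⁶)/(0.260)] = 2.12×10⁵ V.

2.12×10⁵ V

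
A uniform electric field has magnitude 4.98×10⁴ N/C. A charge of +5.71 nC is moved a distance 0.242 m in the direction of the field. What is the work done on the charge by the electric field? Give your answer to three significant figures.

The potential change for a displacement 0.242 m in the direction of the field is ΔV = −Ed = -1.21×10⁴ V.
W_field = −qΔV = 6.88×10⁻⁵ J.

6.88×10⁻⁵ J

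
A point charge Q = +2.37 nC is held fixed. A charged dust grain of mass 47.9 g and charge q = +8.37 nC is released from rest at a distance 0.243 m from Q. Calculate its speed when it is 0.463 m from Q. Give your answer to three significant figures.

3.82×10⁻³ m/s

Only the electrostatic force acts, so mechanical energy is conserved: ½mv² = U₁ − U₂ = kQq(1/r₁ − 1/r₂).
U₁ − U₂ = (8.99×10⁹ N·m²/C²)(2.37×10⁻⁹ C)(8.37×10⁻⁹ C)(1/0.243 − 1/0.463) = 3.49×10⁻⁷ J.
v = √(2·3.49×10⁻⁷/0.0479) = 3.82×10⁻³ m/s.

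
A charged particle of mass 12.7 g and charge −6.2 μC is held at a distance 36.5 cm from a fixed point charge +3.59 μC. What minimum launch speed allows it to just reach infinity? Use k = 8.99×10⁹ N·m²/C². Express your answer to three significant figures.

To just escape, total mechanical energy must reach zero at infinity: ½mv²_min + U = 0, so ½mv²_min = −U = |kQq|/r.
|U| = |kQq|/r = (8.99×10⁹ N·m²/C²)(3.59×10⁻⁶)(6.20×10⁻⁶)/(0.365) = 0.548 J.
v_min = √(2|U|/m) = √(2·0.548/0.0127) = 9.29 m/s.

9.29 m/s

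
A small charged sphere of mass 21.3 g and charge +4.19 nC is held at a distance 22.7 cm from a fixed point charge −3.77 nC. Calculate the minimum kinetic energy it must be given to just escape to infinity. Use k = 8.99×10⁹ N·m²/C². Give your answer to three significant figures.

To just escape, total mechanical energy must reach zero at infinity: ½mv²_min + U = 0, so ½mv²_min = −U = |kQq|/r.
|U| = |kQq|/r = (8.99×10⁹ N·m²/C²)(3.77×10⁻⁹)(4.19×10⁻⁹)/(0.227) = 6.26×10⁻⁷ J.

6.26×10⁻⁷ J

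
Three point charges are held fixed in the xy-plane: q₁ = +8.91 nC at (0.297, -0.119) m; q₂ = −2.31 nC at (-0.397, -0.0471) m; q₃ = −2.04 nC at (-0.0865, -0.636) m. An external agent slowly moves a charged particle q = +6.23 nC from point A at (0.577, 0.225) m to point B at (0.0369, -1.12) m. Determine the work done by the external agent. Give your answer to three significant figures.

For quasistatic motion the external work equals the change in potential energy: W_ext = qΔV = q(V_B − V_A).
At A: distances to the source charges are 0.444 m, 1.01 m, 1.09 m; V_A = Σ kqᵢ/rᵢ = 143 V.
At B: distances to the source charges are 1.03 m, 1.16 m, 0.499 m; V_B = Σ kqᵢ/rᵢ = 22.8 V.
ΔV = V_B − V_A = -120 V.
W_ext = qΔV = (6.23×10⁻⁹ C)(-120 V) = -7.50×10⁻⁷ J.

-7.50×10⁻⁷ J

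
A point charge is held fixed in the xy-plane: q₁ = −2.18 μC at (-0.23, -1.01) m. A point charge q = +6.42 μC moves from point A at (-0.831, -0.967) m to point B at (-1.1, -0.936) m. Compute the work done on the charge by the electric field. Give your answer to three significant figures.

-0.0647 J

The work done by the electric force is W_field = −ΔU = −q(V_B − V_A) = q(V_A − V_B).
At A: distance to the source charge is 0.603 m; V_A = kq₁/r = -3.25×10⁴ V.
At B: distance to the source charge is 0.873 m; V_B = kq₁/r = -2.24×10⁴ V.
ΔV = V_B − V_A = 1.01×10⁴ V.
W_field = −qΔV = −(6.42×10⁻⁶ C)(1.01×10⁴ V) = -0.0647 J.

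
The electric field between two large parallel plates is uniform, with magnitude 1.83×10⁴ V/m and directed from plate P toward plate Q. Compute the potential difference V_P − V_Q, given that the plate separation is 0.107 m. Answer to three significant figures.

In a uniform field, potential decreases in the direction of E: ΔV = −E·d for a displacement d parallel to E.
Going from Q to P is a displacement of 0.107 m opposite to the field, so V_P − V_Q = +Ed = 1960 V.

1960 V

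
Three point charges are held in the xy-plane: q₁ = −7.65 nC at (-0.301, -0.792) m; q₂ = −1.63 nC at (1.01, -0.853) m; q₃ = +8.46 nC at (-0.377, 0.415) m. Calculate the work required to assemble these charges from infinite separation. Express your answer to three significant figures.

-4.62×10⁻⁷ J

The assembly work is the sum of pairwise potential energies, U = Σ_{i<j} kqᵢqⱼ/rᵢⱼ.
Pair separations: r₁₂ = 1.31 m, r₁₃ = 1.21 m, r₂₃ = 1.88 m.
U = (8.54×10⁻⁸) + (-4.81×10⁻⁷) + (-6.60×10⁻⁸) = -4.62×10⁻⁷ J.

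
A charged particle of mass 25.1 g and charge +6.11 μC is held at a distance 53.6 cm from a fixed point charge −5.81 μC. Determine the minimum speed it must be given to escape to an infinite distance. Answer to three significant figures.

6.89 m/s

To just escape, total mechanical energy must reach zero at infinity: ½mv²_min + U = 0, so ½mv²_min = −U = |kQq|/r.
|U| = |kQq|/r = (8.99×10⁹ N·m²/C²)(5.81×10⁻⁶)(6.11×10⁻⁶)/(0.536) = 0.595 J.
v_min = √(2|U|/m) = √(2·0.595/0.0251) = 6.89 m/s.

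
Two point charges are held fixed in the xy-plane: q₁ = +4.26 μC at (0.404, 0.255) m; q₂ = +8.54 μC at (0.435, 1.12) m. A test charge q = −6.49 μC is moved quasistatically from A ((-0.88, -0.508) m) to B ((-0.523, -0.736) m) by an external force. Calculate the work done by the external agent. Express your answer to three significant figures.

For quasistatic motion the external work equals the change in potential energy: W_ext = qΔV = q(V_B − V_A).
At A: distances to the source charges are 1.49 m, 2.09 m; V_A = Σ kqᵢ/rᵢ = 6.23×10⁴ V.
At B: distances to the source charges are 1.36 m, 2.09 m; V_B = Σ kqᵢ/rᵢ = 6.50×10⁴ V.
ΔV = V_B − V_A = 2650 V.
W_ext = qΔV = (-6.49×10⁻⁶ C)(2650 V) = -0.0172 J.

-0.0172 J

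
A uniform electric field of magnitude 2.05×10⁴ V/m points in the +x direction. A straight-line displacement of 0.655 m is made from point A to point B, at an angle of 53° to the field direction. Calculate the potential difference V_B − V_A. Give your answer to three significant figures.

-8080 V

Only the component of displacement along E changes the potential: ΔV = −E·d·cosθ.
ΔV = −(2.05×10⁴ V/m)(0.655 m)cos53° = -8080 V.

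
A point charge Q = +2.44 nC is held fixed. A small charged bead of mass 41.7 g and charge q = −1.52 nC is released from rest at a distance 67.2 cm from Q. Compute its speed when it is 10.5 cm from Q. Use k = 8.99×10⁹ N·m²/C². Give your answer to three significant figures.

3.58×10⁻³ m/s

Only the electrostatic force acts, so mechanical energy is conserved: ½mv² = U₁ − U₂ = kQq(1/r₁ − 1/r₂).
U₁ − U₂ = (8.99×10⁹ N·m²/C²)(2.44×10⁻⁹ C)(-1.52×10⁻⁹ C)(1/0.672 − 1/0.105) = 2.68×10⁻⁷ J.
v = √(2·2.68×10⁻⁷/0.0417) = 3.58×10⁻³ m/s.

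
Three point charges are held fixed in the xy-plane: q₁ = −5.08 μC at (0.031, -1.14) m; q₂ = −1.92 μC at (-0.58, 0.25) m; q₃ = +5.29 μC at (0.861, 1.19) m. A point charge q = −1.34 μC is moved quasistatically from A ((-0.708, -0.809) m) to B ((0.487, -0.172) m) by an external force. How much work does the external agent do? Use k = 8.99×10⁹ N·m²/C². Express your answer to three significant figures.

For quasistatic motion the external work equals the change in potential energy: W_ext = qΔV = q(V_B − V_A).
At A: distances to the source charges are 0.810 m, 1.07 m, 2.54 m; V_A = Σ kqᵢ/rᵢ = -5.39×10⁴ V.
At B: distances to the source charges are 1.07 m, 1.15 m, 1.41 m; V_B = Σ kqᵢ/rᵢ = -2.41×10⁴ V.
ΔV = V_B − V_A = 2.98×10⁴ V.
W_ext = qΔV = (-1.34×10⁻⁶ C)(2.98×10⁴ V) = -0.0400 J.

-0.0400 J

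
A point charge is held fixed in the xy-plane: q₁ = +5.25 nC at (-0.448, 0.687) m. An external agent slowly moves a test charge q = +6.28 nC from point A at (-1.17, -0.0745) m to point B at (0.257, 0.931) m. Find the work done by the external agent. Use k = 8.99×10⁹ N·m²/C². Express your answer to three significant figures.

For quasistatic motion the external work equals the change in potential energy: W_ext = qΔV = q(V_B − V_A).
At A: distance to the source charge is 1.05 m; V_A = kq₁/r = 45.0 V.
At B: distance to the source charge is 0.746 m; V_B = kq₁/r = 63.3 V.
ΔV = V_B − V_A = 18.3 V.
W_ext = qΔV = (6.28×10⁻⁹ C)(18.3 V) = 1.15×10⁻⁷ J.

1.15×10⁻⁷ J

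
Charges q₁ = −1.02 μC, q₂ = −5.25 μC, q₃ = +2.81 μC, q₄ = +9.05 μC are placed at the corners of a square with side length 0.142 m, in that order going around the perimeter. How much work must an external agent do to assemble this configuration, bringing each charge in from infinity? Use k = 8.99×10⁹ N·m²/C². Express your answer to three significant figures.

-1.82 J

The assembly work is the sum of pairwise potential energies, U = Σ_{i<j} kqᵢqⱼ/rᵢⱼ.
The four side pairs have separation 0.142 m and the two diagonal pairs 0.201 m.
Summing all 6 pair terms gives U = -1.82 J.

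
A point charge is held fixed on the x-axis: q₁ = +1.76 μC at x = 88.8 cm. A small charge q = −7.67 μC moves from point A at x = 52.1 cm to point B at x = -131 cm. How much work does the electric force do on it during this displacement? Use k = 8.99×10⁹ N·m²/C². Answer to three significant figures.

The work done by the electric force is W_field = −ΔU = −q(V_B − V_A) = q(V_A − V_B).
At A: distance to the source charge is 0.367 m; V_A = kq₁/r = 4.31×10⁴ V.
At B: distance to the source charge is 2.20 m; V_B = kq₁/r = 7200 V.
ΔV = V_B − V_A = -3.59×10⁴ V.
W_field = −qΔV = −(-7.67×10⁻⁶ C)(-3.59×10⁴ V) = -0.275 J.

-0.275 J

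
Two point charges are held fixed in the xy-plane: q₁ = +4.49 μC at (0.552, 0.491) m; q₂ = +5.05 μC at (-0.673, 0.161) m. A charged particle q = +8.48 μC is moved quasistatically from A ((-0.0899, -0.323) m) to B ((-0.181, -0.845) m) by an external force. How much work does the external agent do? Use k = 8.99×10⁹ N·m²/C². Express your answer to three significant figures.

-0.270 J

For quasistatic motion the external work equals the change in potential energy: W_ext = qΔV = q(V_B − V_A).
At A: distances to the source charges are 1.04 m, 0.758 m; V_A = Σ kqᵢ/rᵢ = 9.88×10⁴ V.
At B: distances to the source charges are 1.52 m, 1.12 m; V_B = Σ kqᵢ/rᵢ = 6.70×10⁴ V.
ΔV = V_B − V_A = -3.18×10⁴ V.
W_ext = qΔV = (8.48×10⁻⁶ C)(-3.18×10⁴ V) = -0.270 J.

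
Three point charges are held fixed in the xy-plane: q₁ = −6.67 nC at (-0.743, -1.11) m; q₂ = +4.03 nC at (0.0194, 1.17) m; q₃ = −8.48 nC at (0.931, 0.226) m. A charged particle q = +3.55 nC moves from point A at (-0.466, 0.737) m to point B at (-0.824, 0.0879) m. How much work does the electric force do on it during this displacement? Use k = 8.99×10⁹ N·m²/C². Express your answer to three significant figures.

The work done by the electric force is W_field = −ΔU = −q(V_B − V_A) = q(V_A − V_B).
At A: distances to the source charges are 1.87 m, 0.650 m, 1.49 m; V_A = Σ kqᵢ/rᵢ = -27.7 V.
At B: distances to the source charges are 1.20 m, 1.37 m, 1.76 m; V_B = Σ kqᵢ/rᵢ = -66.8 V.
ΔV = V_B − V_A = -39.2 V.
W_field = −qΔV = −(3.55×10⁻⁹ C)(-39.2 V) = 1.39×10⁻⁷ J.

1.39×10⁻⁷ J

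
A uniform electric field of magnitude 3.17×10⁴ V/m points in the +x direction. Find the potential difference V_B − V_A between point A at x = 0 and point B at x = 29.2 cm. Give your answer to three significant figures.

In a uniform field, potential decreases in the direction of E: V_B − V_A = −E·Δx.
V_B − V_A = −(3.17×10⁴ V/m)(0.292 m) = -9260 V.

-9260 V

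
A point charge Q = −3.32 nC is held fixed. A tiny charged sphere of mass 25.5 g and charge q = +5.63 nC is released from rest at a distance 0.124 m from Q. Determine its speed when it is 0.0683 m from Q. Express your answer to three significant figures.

9.31×10⁻³ m/s

Only the electrostatic force acts, so mechanical energy is conserved: ½mv² = U₁ − U₂ = kQq(1/r₁ − 1/r₂).
U₁ − U₂ = (8.99×10⁹ N·m²/C²)(-3.32×10⁻⁹ C)(5.63×10⁻⁹ C)(1/0.124 − 1/0.0683) = 1.11×10⁻⁶ J.
v = √(2·1.11×10⁻⁶/0.0255) = 9.31×10⁻³ m/s.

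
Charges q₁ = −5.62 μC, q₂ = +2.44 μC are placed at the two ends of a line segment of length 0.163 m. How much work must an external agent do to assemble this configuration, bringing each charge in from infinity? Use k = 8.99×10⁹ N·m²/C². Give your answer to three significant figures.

-0.756 J

The work to assemble the configuration equals its total potential energy, U = Σ kqᵢqⱼ/rᵢⱼ over all pairs.
The separation is r = 0.163 m.
U = (-0.756) = -0.756 J.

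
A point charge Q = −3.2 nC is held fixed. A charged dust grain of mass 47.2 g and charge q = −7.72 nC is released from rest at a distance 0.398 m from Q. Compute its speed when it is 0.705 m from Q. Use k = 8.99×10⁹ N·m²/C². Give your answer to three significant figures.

Only the electrostatic force acts, so mechanical energy is conserved: ½mv² = U₁ − U₂ = kQq(1/r₁ − 1/r₂).
U₁ − U₂ = (8.99×10⁹ N·m²/C²)(-3.20×10⁻⁹ C)(-7.72×10⁻⁹ C)(1/0.398 − 1/0.705) = 2.43×10⁻⁷ J.
v = √(2·2.43×10⁻⁷/0.0472) = 3.21×10⁻³ m/s.

3.21×10⁻³ m/s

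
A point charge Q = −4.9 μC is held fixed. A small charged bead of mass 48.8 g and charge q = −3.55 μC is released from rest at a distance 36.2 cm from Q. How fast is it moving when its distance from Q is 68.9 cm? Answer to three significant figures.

2.90 m/s

Only the electrostatic force acts, so mechanical energy is conserved: ½mv² = U₁ − U₂ = kQq(1/r₁ − 1/r₂).
U₁ − U₂ = (8.99×10⁹ N·m²/C²)(-4.90×10⁻⁶ C)(-3.55×10⁻⁶ C)(1/0.362 − 1/0.689) = 0.205 J.
v = √(2·0.205/0.0488) = 2.90 m/s.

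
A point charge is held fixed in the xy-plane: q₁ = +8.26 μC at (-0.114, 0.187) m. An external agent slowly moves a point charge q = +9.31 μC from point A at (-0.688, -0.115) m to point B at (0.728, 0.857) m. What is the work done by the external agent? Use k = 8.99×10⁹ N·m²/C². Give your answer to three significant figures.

-0.423 J

For quasistatic motion the external work equals the change in potential energy: W_ext = qΔV = q(V_B − V_A).
At A: distance to the source charge is 0.649 m; V_A = kq₁/r = 1.14×10⁵ V.
At B: distance to the source charge is 1.08 m; V_B = kq₁/r = 6.90×10⁴ V.
ΔV = V_B − V_A = -4.55×10⁴ V.
W_ext = qΔV = (9.31×10⁻⁶ C)(-4.55×10⁴ V) = -0.423 J.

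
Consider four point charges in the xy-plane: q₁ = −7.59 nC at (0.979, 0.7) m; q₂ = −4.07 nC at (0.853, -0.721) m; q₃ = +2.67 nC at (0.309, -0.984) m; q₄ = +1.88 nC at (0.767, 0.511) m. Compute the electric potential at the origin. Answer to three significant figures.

-47.8 V

The total potential is the scalar sum of each charge's contribution, V = Σ kqᵢ/rᵢ.
Distances from the field point to each charge: r₁ = 1.20 m, r₂ = 1.12 m, r₃ = 1.03 m, r₄ = 0.922 m.
V = k[(-7.59×10⁻⁹)/(1.20) + (-4.07×10⁻⁹)/(1.12) + (2.67×10⁻⁹)/(1.03) + (1.88×10⁻⁹)/(0.922)] = -47.8 V.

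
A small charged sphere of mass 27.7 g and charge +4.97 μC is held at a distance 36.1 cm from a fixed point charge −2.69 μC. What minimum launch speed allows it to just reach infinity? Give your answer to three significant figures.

4.90 m/s

To just escape, total mechanical energy must reach zero at infinity: ½mv²_min + U = 0, so ½mv²_min = −U = |kQq|/r.
|U| = |kQq|/r = (8.99×10⁹ N·m²/C²)(2.69×10⁻⁶)(4.97×10⁻⁶)/(0.361) = 0.333 J.
v_min = √(2|U|/m) = √(2·0.333/0.0277) = 4.90 m/s.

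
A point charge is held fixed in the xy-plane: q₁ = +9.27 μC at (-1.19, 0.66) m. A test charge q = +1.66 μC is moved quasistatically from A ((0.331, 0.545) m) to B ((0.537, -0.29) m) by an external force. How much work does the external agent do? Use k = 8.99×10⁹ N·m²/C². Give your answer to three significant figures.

-0.0205 J

For quasistatic motion the external work equals the change in potential energy: W_ext = qΔV = q(V_B − V_A).
At A: distance to the source charge is 1.53 m; V_A = kq₁/r = 5.46×10⁴ V.
At B: distance to the source charge is 1.97 m; V_B = kq₁/r = 4.23×10⁴ V.
ΔV = V_B − V_A = -1.24×10⁴ V.
W_ext = qΔV = (1.66×10⁻⁶ C)(-1.24×10⁴ V) = -0.0205 J.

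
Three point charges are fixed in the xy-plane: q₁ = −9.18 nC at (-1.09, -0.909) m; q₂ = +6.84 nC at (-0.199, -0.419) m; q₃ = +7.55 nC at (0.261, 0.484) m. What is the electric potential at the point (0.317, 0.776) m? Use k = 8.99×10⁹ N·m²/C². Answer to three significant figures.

238 V

Electric potential is a scalar, so the contributions from each charge add algebraically: V = Σ kqᵢ/rᵢ.
Distances from the field point to each charge: r₁ = 2.20 m, r₂ = 1.30 m, r₃ = 0.297 m.
V = k[(-9.18×10⁻⁹)/(2.20) + (6.84×10⁻⁹)/(1.30) + (7.55×10⁻⁹)/(0.297)] = 238 V.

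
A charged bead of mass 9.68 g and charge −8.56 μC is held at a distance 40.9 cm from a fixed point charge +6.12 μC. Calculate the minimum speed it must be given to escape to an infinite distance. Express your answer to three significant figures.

To just escape, total mechanical energy must reach zero at infinity: ½mv²_min + U = 0, so ½mv²_min = −U = |kQq|/r.
|U| = |kQq|/r = (8.99×10⁹ N·m²/C²)(6.12×10⁻⁶)(8.56×10⁻⁶)/(0.409) = 1.15 J.
v_min = √(2|U|/m) = √(2·1.15/9.68×10⁻³) = 15.4 m/s.

15.4 m/s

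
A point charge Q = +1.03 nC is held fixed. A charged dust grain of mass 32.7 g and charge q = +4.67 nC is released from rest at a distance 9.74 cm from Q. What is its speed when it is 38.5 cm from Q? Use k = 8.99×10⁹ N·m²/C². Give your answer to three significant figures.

Only the electrostatic force acts, so mechanical energy is conserved: ½mv² = U₁ − U₂ = kQq(1/r₁ − 1/r₂).
U₁ − U₂ = (8.99×10⁹ N·m²/C²)(1.03×10⁻⁹ C)(4.67×10⁻⁹ C)(1/0.0974 − 1/0.385) = 3.32×10⁻⁷ J.
v = √(2·3.32×10⁻⁷/0.0327) = 4.50×10⁻³ m/s.

4.50×10⁻³ m/s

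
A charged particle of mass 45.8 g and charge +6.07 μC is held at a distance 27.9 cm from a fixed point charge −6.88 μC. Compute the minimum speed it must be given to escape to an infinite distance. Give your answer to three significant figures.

7.67 m/s

To just escape, total mechanical energy must reach zero at infinity: ½mv²_min + U = 0, so ½mv²_min = −U = |kQq|/r.
|U| = |kQq|/r = (8.99×10⁹ N·m²/C²)(6.88×10⁻⁶)(6.07×10⁻⁶)/(0.279) = 1.35 J.
v_min = √(2|U|/m) = √(2·1.35/0.0458) = 7.67 m/s.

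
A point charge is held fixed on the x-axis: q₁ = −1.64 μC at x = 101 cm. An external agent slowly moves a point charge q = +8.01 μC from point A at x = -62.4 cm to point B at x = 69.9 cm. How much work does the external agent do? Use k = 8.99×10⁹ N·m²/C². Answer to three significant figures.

-0.307 J

For quasistatic motion the external work equals the change in potential energy: W_ext = qΔV = q(V_B − V_A).
At A: distance to the source charge is 1.63 m; V_A = kq₁/r = -9020 V.
At B: distance to the source charge is 0.311 m; V_B = kq₁/r = -4.74×10⁴ V.
ΔV = V_B − V_A = -3.84×10⁴ V.
W_ext = qΔV = (8.01×10⁻⁶ C)(-3.84×10⁴ V) = -0.307 J.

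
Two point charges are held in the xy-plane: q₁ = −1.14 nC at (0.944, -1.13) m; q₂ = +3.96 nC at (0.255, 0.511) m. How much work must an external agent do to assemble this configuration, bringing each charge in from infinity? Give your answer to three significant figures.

-2.28×10⁻⁸ J

The work to assemble the configuration equals its total potential energy, U = Σ kqᵢqⱼ/rᵢⱼ over all pairs.
Pair separations: r₁₂ = 1.78 m.
U = (-2.28×10⁻⁸) = -2.28×10⁻⁸ J.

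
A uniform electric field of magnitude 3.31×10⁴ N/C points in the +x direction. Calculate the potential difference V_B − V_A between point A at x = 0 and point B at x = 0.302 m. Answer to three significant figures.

-1.00×10⁴ V

In a uniform field, potential decreases in the direction of E: V_B − V_A = −E·Δx.
V_B − V_A = −(3.31×10⁴ V/m)(0.302 m) = -1.00×10⁴ V.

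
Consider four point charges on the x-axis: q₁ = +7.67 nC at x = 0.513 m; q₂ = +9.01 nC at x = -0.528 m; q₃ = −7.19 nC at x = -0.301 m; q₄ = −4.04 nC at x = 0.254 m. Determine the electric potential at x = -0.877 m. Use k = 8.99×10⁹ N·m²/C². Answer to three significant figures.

The total potential is the scalar sum of each charge's contribution, V = Σ kqᵢ/rᵢ.
Distances from the field point to each charge: r₁ = 1.39 m, r₂ = 0.349 m, r₃ = 0.576 m, r₄ = 1.13 m.
V = k[(7.67×10⁻⁹)/(1.39) + (9.01×10⁻⁹)/(0.349) + (-7.19×10⁻⁹)/(0.576) + (-4.04×10⁻⁹)/(1.13)] = 137 V.

137 V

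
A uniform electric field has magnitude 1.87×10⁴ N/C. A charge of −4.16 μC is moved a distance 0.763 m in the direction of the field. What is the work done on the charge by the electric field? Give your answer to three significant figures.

-0.0594 J

The potential change for a displacement 0.763 m in the direction of the field is ΔV = −Ed = -1.43×10⁴ V.
W_field = −qΔV = -0.0594 J.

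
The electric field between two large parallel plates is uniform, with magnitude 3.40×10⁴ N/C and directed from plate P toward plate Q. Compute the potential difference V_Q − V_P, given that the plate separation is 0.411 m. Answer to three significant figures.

-1.40×10⁴ V

In a uniform field, potential decreases in the direction of E: ΔV = −E·d for a displacement d parallel to E.
Going from P to Q is a displacement of 0.411 m along the field, so V_Q − V_P = −Ed = -1.40×10⁴ V.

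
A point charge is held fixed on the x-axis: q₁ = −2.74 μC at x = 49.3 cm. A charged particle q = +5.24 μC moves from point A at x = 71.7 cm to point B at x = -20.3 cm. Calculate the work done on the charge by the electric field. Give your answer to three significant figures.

-0.391 J

The work done by the electric force is W_field = −ΔU = −q(V_B − V_A) = q(V_A − V_B).
At A: distance to the source charge is 0.224 m; V_A = kq₁/r = -1.10×10⁵ V.
At B: distance to the source charge is 0.696 m; V_B = kq₁/r = -3.54×10⁴ V.
ΔV = V_B − V_A = 7.46×10⁴ V.
W_field = −qΔV = −(5.24×10⁻⁶ C)(7.46×10⁴ V) = -0.391 J.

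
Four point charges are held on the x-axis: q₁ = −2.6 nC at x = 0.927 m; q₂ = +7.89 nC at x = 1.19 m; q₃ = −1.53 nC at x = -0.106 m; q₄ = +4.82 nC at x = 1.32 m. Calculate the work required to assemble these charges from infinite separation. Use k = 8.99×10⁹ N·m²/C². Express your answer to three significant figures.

The assembly work is the sum of pairwise potential energies, U = Σ_{i<j} kqᵢqⱼ/rᵢⱼ.
Pair separations: r₁₂ = 0.263 m, r₁₃ = 1.03 m, r₁₄ = 0.393 m, r₂₃ = 1.30 m, r₂₄ = 0.130 m, r₃₄ = 1.43 m.
Summing all 6 pair terms gives U = 1.55×10⁻⁶ J.

1.55×10⁻⁶ J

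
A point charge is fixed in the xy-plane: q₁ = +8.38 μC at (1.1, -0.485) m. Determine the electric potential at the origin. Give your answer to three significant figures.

Electric potential is a scalar, so the contributions from each charge add algebraically: V = Σ kqᵢ/rᵢ.
Distances from the field point to each charge: r₁ = 1.20 m.
V = k[(8.38×10⁻⁶)/(1.20)] = 6.27×10⁴ V.

6.27×10⁴ V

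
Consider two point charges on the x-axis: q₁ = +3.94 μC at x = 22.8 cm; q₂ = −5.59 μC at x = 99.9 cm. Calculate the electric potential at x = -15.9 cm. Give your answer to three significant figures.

The total potential is the scalar sum of each charge's contribution, V = Σ kqᵢ/rᵢ.
Distances from the field point to each charge: r₁ = 0.387 m, r₂ = 1.16 m.
V = k[(3.94×10⁻⁶)/(0.387) + (-5.59×10⁻⁶)/(1.16)] = 4.81×10⁴ V.

4.81×10⁴ V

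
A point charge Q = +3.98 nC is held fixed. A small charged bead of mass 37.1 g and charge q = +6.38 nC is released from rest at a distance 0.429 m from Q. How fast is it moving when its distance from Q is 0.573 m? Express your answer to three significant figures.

2.68×10⁻³ m/s

Only the electrostatic force acts, so mechanical energy is conserved: ½mv² = U₁ − U₂ = kQq(1/r₁ − 1/r₂).
U₁ − U₂ = (8.99×10⁹ N·m²/C²)(3.98×10⁻⁹ C)(6.38×10⁻⁹ C)(1/0.429 − 1/0.573) = 1.34×10⁻⁷ J.
v = √(2·1.34×10⁻⁷/0.0371) = 2.68×10⁻³ m/s.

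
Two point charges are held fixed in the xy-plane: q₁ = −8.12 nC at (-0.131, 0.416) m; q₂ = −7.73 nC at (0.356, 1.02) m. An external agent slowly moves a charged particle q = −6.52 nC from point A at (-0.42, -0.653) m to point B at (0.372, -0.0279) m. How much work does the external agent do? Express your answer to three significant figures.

4.66×10⁻⁷ J

For quasistatic motion the external work equals the change in potential energy: W_ext = qΔV = q(V_B − V_A).
At A: distances to the source charges are 1.11 m, 1.84 m; V_A = Σ kqᵢ/rᵢ = -104 V.
At B: distances to the source charges are 0.671 m, 1.05 m; V_B = Σ kqᵢ/rᵢ = -175 V.
ΔV = V_B − V_A = -71.5 V.
W_ext = qΔV = (-6.52×10⁻⁹ C)(-71.5 V) = 4.66×10⁻⁷ J.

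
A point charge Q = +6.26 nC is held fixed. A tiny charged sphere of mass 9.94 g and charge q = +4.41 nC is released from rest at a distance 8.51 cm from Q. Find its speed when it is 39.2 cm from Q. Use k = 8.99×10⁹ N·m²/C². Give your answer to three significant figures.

Only the electrostatic force acts, so mechanical energy is conserved: ½mv² = U₁ − U₂ = kQq(1/r₁ − 1/r₂).
U₁ − U₂ = (8.99×10⁹ N·m²/C²)(6.26×10⁻⁹ C)(4.41×10⁻⁹ C)(1/0.0851 − 1/0.392) = 2.28×10⁻⁶ J.
v = √(2·2.28×10⁻⁶/9.94×10⁻³) = 0.0214 m/s.

0.0214 m/s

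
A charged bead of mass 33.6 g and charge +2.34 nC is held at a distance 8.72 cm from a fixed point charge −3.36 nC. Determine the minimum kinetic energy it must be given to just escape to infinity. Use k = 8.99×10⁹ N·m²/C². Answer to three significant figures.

8.11×10⁻⁷ J

To just escape, total mechanical energy must reach zero at infinity: ½mv²_min + U = 0, so ½mv²_min = −U = |kQq|/r.
|U| = |kQq|/r = (8.99×10⁹ N·m²/C²)(3.36×10⁻⁹)(2.34×10⁻⁹)/(0.0872) = 8.11×10⁻⁷ J.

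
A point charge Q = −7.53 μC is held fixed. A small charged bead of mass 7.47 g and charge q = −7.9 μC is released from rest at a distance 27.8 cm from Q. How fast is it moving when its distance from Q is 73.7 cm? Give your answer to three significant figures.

Only the electrostatic force acts, so mechanical energy is conserved: ½mv² = U₁ − U₂ = kQq(1/r₁ − 1/r₂).
U₁ − U₂ = (8.99×10⁹ N·m²/C²)(-7.53×10⁻⁶ C)(-7.90×10⁻⁶ C)(1/0.278 − 1/0.737) = 1.20 J.
v = √(2·1.20/7.47×10⁻³) = 17.9 m/s.

17.9 m/s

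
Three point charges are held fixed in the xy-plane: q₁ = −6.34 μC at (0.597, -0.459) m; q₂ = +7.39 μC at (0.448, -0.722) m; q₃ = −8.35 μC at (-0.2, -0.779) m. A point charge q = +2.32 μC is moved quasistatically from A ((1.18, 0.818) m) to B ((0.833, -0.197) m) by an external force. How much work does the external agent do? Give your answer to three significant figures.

For quasistatic motion the external work equals the change in potential energy: W_ext = qΔV = q(V_B − V_A).
At A: distances to the source charges are 1.40 m, 1.71 m, 2.11 m; V_A = Σ kqᵢ/rᵢ = -3.72×10⁴ V.
At B: distances to the source charges are 0.353 m, 0.651 m, 1.19 m; V_B = Σ kqᵢ/rᵢ = -1.23×10⁵ V.
ΔV = V_B − V_A = -8.57×10⁴ V.
W_ext = qΔV = (2.32×10⁻⁶ C)(-8.57×10⁴ V) = -0.199 J.

-0.199 J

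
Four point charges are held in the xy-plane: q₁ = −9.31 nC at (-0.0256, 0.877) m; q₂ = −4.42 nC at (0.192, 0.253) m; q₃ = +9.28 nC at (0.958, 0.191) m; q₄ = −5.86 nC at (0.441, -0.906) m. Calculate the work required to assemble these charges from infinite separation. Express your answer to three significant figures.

-5.08×10⁻⁷ J

The assembly work is the sum of pairwise potential energies, U = Σ_{i<j} kqᵢqⱼ/rᵢⱼ.
Pair separations: r₁₂ = 0.661 m, r₁₃ = 1.20 m, r₁₄ = 1.84 m, r₂₃ = 0.769 m, r₂₄ = 1.19 m, r₃₄ = 1.21 m.
Summing all 6 pair terms gives U = -5.08×10⁻⁷ J.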